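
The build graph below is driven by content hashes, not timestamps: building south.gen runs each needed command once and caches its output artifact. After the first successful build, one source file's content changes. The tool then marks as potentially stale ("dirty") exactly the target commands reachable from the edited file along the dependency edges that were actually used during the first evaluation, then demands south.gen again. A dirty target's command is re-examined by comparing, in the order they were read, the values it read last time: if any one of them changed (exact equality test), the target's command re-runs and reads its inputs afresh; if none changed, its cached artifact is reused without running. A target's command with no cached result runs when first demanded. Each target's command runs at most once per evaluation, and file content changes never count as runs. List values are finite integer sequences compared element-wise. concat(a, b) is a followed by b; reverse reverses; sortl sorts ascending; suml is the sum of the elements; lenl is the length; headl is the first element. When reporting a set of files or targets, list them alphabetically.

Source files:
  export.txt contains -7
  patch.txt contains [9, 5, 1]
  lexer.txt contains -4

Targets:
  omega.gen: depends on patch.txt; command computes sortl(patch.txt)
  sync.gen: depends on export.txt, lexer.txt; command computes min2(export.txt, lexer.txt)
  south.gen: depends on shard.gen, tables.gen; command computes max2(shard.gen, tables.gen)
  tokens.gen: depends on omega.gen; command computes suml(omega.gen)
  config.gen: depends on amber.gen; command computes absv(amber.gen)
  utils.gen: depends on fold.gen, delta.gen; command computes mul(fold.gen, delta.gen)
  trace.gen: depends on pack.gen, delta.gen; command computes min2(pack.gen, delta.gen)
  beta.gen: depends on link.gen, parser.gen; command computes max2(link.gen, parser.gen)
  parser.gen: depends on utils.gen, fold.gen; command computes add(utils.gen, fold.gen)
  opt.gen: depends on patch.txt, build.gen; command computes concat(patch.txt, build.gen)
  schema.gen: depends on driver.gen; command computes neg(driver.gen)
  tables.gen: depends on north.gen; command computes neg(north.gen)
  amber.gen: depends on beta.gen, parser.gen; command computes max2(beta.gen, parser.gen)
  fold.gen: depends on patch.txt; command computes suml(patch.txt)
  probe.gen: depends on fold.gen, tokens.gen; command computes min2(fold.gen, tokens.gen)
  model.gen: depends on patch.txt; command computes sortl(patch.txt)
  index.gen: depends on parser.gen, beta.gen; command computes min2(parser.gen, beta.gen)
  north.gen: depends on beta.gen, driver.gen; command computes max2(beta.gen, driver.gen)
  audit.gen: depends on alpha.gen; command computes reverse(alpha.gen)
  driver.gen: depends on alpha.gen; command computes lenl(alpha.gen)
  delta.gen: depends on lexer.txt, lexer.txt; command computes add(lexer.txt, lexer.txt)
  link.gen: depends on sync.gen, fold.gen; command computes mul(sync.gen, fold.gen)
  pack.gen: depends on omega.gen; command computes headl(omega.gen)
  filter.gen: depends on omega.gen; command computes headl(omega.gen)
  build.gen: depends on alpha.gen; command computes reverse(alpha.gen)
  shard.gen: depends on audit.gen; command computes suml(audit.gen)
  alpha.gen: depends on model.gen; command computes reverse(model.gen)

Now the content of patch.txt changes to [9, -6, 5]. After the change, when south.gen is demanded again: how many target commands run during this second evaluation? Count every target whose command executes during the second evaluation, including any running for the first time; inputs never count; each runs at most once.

Run set: alpha.gen, audit.gen, beta.gen, driver.gen, fold.gen, link.gen, model.gen, north.gen, parser.gen, shard.gen, south.gen, utils.gen (12 run).
The important point: at tables.gen every value read last time is unchanged, so the dirty flag clears without a run.

Initial pass — values computed on the first demand:
  delta.gen = add(-4, -4) = -8
  fold.gen = suml([9, 5, 1]) = 15
  model.gen = sortl([9, 5, 1]) = [1, 5, 9]
  alpha.gen = reverse([1, 5, 9]) = [9, 5, 1]
  audit.gen = reverse([9, 5, 1]) = [1, 5, 9]
  driver.gen = lenl([9, 5, 1]) = 3
  shard.gen = suml([1, 5, 9]) = 15
  sync.gen = min2(-7, -4) = -7
  link.gen = mul(-7, 15) = -105
  utils.gen = mul(15, -8) = -120
  parser.gen = add(-120, 15) = -105
  beta.gen = max2(-105, -105) = -105
  north.gen = max2(-105, 3) = 3
  tables.gen = neg(3) = -3
  south.gen = max2(15, -3) = 15

Second demand — change propagation:
  fold.gen: re-runs because patch.txt [9, 5, 1]->[9, -6, 5]; new result 8.
  link.gen: re-runs because fold.gen 15->8; new result -56.
  model.gen: re-runs because patch.txt [9, 5, 1]->[9, -6, 5]; new result [-6, 5, 9].
  alpha.gen: re-runs because model.gen [1, 5, 9]->[-6, 5, 9]; new result [9, 5, -6].
  audit.gen: re-runs because alpha.gen [9, 5, 1]->[9, 5, -6]; new result [-6, 5, 9].
  driver.gen: re-runs because alpha.gen [9, 5, 1]->[9, 5, -6]; new result 3 (unchanged).
  shard.gen: re-runs because audit.gen [1, 5, 9]->[-6, 5, 9]; new result 8.
  utils.gen: re-runs because fold.gen 15->8; new result -64.
  parser.gen: re-runs because utils.gen -120->-64; fold.gen 15->8; new result -56.
  beta.gen: re-runs because link.gen -105->-56; parser.gen -105->-56; new result -56.
  north.gen: re-runs because beta.gen -105->-56; new result 3 (unchanged).
  tables.gen: re-examined; everything it read last time is the same (north.gen unchanged) — cache -3 kept, no run.
  south.gen: re-runs because shard.gen 15->8; new result 8.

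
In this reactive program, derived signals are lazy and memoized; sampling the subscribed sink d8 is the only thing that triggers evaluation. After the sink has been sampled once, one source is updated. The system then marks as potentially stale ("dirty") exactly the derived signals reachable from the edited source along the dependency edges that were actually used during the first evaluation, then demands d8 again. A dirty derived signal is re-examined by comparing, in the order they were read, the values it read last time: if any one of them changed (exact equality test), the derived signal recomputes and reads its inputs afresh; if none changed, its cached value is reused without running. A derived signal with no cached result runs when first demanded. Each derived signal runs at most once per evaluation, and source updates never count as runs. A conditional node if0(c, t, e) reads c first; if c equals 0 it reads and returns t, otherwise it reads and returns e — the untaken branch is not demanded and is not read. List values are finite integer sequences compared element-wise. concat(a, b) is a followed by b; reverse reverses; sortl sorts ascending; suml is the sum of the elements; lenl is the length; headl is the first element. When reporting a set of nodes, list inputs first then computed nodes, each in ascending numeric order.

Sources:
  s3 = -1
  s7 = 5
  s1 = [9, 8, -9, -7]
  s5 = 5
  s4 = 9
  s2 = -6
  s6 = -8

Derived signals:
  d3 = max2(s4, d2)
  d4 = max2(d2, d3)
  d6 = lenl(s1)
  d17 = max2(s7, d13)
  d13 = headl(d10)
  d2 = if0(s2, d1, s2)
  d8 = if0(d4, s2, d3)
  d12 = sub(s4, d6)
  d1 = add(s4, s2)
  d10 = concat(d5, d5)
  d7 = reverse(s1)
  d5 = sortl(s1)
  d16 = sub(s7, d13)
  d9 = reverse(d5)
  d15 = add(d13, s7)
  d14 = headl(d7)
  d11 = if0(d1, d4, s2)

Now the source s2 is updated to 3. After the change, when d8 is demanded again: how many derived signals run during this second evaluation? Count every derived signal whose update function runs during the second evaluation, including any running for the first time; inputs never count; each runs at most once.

3 derived signals run: d2, d3, d4.
Note where the cutoff bites: d8 is checked, finds nothing changed, and keeps its cache.

First demand of the output computes:
  d2 = if0(s2=-6 -> else branch s2) = -6
  d3 = max2(9, -6) = 9
  d4 = max2(-6, 9) = 9
  d8 = if0(d4=9 -> else branch d3) = 9

After the edit, cleaning proceeds:
  d2: a read changed (s2 -6->3; s2 -6->3) — executes, giving 3.
  d3: a read changed (d2 -6->3) — executes, giving 9 — identical to its old value.
  d4: a read changed (d2 -6->3) — executes, giving 9 — identical to its old value.
  d8: dirty, but its reads are unchanged (d4 unchanged, d3 unchanged); cached 9 stands.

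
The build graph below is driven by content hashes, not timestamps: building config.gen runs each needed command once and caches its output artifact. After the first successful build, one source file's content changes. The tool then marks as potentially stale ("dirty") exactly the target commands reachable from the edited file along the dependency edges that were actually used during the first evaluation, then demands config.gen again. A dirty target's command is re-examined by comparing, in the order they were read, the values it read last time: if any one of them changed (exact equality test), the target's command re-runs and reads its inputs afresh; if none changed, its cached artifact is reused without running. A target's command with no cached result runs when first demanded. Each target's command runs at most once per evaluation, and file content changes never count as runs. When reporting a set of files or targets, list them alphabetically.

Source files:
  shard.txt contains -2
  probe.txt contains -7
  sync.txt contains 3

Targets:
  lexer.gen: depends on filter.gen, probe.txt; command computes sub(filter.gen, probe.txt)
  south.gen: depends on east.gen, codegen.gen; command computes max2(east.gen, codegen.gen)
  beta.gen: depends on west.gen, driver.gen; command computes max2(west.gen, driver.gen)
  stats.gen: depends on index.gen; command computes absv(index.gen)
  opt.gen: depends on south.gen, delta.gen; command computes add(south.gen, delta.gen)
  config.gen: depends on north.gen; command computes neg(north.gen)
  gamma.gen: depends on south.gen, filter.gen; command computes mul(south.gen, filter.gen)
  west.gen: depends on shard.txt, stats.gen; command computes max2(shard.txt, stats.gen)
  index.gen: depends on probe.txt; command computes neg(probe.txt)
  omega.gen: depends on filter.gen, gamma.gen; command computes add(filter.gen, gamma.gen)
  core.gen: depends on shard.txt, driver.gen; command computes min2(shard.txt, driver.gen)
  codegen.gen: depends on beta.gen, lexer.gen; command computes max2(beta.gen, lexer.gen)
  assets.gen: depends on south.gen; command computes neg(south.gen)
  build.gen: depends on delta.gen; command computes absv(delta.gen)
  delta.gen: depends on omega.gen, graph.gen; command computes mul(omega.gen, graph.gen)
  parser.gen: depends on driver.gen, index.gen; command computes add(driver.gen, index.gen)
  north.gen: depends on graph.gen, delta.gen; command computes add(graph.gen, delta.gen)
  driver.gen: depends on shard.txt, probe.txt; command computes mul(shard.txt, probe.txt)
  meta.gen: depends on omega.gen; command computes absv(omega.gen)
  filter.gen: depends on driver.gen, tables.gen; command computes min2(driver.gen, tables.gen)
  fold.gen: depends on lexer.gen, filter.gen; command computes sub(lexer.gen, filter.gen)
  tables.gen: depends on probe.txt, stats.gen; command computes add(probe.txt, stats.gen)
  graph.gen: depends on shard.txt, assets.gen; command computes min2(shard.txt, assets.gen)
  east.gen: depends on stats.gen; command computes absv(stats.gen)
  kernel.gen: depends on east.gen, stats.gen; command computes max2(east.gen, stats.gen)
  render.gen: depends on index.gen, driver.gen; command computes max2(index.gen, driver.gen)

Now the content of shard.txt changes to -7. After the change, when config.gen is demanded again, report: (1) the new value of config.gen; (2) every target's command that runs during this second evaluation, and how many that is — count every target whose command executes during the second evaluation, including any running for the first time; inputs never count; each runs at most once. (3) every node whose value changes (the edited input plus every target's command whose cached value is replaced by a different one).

Initial pass — values computed on the first demand:
  driver.gen = mul(-2, -7) = 14
  index.gen = neg(-7) = 7
  stats.gen = absv(7) = 7
  east.gen = absv(7) = 7
  tables.gen = add(-7, 7) = 0
  filter.gen = min2(14, 0) = 0
  lexer.gen = sub(0, -7) = 7
  west.gen = max2(-2, 7) = 7
  beta.gen = max2(7, 14) = 14
  codegen.gen = max2(14, 7) = 14
  south.gen = max2(7, 14) = 14
  assets.gen = neg(14) = -14
  gamma.gen = mul(14, 0) = 0
  graph.gen = min2(-2, -14) = -14
  omega.gen = add(0, 0) = 0
  delta.gen = mul(0, -14) = 0
  north.gen = add(-14, 0) = -14
  config.gen = neg(-14) = 14

Second demand — change propagation:
  driver.gen: re-runs because shard.txt -2->-7; new result 49.
  filter.gen: re-runs because driver.gen 14->49; new result 0 (unchanged).
  lexer.gen: re-examined; everything it read last time is the same (filter.gen unchanged, probe.txt unchanged) — cache 7 kept, no run.
  west.gen: re-runs because shard.txt -2->-7; new result 7 (unchanged).
  beta.gen: re-runs because driver.gen 14->49; new result 49.
  codegen.gen: re-runs because beta.gen 14->49; new result 49.
  south.gen: re-runs because codegen.gen 14->49; new result 49.
  assets.gen: re-runs because south.gen 14->49; new result -49.
  gamma.gen: re-runs because south.gen 14->49; new result 0 (unchanged).
  graph.gen: re-runs because shard.txt -2->-7; assets.gen -14->-49; new result -49.
  omega.gen: re-examined; everything it read last time is the same (filter.gen unchanged, gamma.gen unchanged) — cache 0 kept, no run.
  delta.gen: re-runs because graph.gen -14->-49; new result 0 (unchanged).
  north.gen: re-runs because graph.gen -14->-49; new result -49.
  config.gen: re-runs because north.gen -14->-49; new result 49.

The important point: at lexer.gen every value read last time is unchanged, so the dirty flag clears without a run.

config.gen now evaluates to 49.
Run set: assets.gen, beta.gen, codegen.gen, config.gen, delta.gen, driver.gen, filter.gen, gamma.gen, graph.gen, north.gen, south.gen, west.gen (12 run).
Changed values: assets.gen, beta.gen, codegen.gen, config.gen, driver.gen, graph.gen, north.gen, shard.txt, south.gen.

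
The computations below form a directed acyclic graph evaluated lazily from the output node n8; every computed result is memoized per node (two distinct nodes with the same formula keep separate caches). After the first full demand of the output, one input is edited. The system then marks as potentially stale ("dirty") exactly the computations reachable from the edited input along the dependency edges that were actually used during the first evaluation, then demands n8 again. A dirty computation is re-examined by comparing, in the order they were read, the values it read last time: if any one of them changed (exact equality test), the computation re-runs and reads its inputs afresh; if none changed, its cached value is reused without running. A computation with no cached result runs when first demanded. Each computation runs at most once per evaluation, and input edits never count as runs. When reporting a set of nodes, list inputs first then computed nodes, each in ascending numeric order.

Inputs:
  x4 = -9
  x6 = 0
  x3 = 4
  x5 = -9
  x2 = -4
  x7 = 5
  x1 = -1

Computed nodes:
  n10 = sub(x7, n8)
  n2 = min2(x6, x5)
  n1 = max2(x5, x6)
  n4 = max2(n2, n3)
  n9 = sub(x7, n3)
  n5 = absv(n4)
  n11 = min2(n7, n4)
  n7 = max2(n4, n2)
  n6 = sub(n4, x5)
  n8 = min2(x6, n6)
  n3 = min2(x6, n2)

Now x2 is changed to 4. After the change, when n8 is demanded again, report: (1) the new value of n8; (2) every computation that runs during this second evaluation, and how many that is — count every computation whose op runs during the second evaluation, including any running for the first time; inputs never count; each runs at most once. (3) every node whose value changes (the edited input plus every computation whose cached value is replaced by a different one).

First demand of the output computes:
  n2 = min2(0, -9) = -9
  n3 = min2(0, -9) = -9
  n4 = max2(-9, -9) = -9
  n6 = sub(-9, -9) = 0
  n8 = min2(0, 0) = 0

After the edit, cleaning proceeds:
  no node depends on x2 at all; the second demand re-runs nothing.

Note the shortcut — nothing in the graph depends on x2 at all, so no recomputation happens.

Demanding n8 again yields 0.
0 computations run: none.
The nodes whose values change: x2.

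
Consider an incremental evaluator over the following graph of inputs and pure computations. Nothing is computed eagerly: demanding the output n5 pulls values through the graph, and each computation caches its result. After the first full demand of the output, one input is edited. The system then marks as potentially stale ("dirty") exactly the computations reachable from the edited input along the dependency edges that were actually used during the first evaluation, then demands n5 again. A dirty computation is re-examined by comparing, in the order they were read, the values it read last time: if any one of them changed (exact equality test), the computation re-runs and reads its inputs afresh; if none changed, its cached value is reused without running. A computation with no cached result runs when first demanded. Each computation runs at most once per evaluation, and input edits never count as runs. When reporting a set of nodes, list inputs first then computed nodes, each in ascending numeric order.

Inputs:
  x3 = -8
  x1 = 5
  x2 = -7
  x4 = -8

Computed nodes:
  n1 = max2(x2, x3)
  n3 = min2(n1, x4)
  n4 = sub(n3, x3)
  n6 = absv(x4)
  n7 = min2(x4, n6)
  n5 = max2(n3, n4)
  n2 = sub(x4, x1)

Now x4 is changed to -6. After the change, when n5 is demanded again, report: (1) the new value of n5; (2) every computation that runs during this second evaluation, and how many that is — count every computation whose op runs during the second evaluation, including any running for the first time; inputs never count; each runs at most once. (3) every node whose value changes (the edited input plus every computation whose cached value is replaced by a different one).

n5 now evaluates to 1.
Run set: n3, n4, n5 (3 run).
Changed values: x4, n3, n4, n5.

Initial pass — values computed on the first demand:
  n1 = max2(-7, -8) = -7
  n3 = min2(-7, -8) = -8
  n4 = sub(-8, -8) = 0
  n5 = max2(-8, 0) = 0

Second demand — change propagation:
  n3: re-runs because x4 -8->-6; new result -7.
  n4: re-runs because n3 -8->-7; new result 1.
  n5: re-runs because n3 -8->-7; n4 0->1; new result 1.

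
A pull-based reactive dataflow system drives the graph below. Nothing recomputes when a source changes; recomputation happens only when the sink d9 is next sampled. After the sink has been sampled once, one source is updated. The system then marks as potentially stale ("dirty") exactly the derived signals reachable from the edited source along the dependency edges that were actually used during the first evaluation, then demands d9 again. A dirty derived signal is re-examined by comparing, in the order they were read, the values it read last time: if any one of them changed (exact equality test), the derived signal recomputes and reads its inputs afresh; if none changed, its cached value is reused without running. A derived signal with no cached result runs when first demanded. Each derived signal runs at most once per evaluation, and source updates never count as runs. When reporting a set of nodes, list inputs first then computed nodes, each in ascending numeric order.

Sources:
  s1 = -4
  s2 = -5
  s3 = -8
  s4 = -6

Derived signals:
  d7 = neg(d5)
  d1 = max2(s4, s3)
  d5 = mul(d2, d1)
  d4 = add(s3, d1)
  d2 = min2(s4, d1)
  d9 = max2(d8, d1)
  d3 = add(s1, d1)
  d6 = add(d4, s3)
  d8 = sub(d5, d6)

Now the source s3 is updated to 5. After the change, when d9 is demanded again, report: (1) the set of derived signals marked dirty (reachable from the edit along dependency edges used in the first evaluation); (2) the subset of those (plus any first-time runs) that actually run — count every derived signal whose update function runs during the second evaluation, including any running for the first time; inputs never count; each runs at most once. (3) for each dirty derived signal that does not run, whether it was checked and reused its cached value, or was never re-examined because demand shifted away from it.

First evaluation (everything demanded from the output):
  d1 = max2(-6, -8) = -6
  d2 = min2(-6, -6) = -6
  d4 = add(-8, -6) = -14
  d5 = mul(-6, -6) = 36
  d6 = add(-14, -8) = -22
  d8 = sub(36, -22) = 58
  d9 = max2(58, -6) = 58

Propagation after the edit:
  d1: runs — s3 -8->5; result 5.
  d2: runs — d1 -6->5; result -6 (same value as before).
  d4: runs — s3 -8->5; d1 -6->5; result 10.
  d5: runs — d1 -6->5; result -30.
  d6: runs — d4 -14->10; s3 -8->5; result 15.
  d8: runs — d5 36->-30; d6 -22->15; result -45.
  d9: runs — d8 58->-45; d1 -6->5; result 5.

Marked dirty: d1, d2, d4, d5, d6, d8, d9.
Derived signals that run: d1, d2, d4, d5, d6, d8, d9 — 7 in total.
Every dirty derived signal ran.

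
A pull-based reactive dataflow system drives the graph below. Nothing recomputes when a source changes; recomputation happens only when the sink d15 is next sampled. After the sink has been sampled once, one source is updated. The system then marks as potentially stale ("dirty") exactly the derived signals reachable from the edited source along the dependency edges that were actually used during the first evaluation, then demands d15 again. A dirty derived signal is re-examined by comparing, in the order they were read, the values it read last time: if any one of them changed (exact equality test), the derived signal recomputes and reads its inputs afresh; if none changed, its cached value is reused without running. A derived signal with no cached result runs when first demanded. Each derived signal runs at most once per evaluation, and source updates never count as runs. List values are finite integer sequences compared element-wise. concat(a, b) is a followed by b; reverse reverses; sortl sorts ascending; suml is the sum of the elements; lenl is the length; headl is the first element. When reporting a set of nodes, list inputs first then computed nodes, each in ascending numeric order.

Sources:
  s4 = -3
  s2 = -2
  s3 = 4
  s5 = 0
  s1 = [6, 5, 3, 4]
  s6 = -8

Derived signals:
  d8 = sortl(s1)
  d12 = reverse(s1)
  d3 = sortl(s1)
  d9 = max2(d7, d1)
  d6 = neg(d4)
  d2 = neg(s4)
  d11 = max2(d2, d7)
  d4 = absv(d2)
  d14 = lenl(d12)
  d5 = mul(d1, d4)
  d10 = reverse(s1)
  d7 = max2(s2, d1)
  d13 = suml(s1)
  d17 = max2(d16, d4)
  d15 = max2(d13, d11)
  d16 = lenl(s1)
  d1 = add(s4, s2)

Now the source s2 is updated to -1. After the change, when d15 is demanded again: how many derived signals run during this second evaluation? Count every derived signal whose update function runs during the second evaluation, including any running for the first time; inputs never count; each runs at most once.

Derived signals that run: d1, d7, d11 — 3 in total.
Key observation: the change is absorbed at d11 — it re-runs but produces the same value, and the output's value is unchanged.

First evaluation (everything demanded from the output):
  d1 = add(-3, -2) = -5
  d2 = neg(-3) = 3
  d7 = max2(-2, -5) = -2
  d11 = max2(3, -2) = 3
  d13 = suml([6, 5, 3, 4]) = 18
  d15 = max2(18, 3) = 18

Propagation after the edit:
  d1: runs — s2 -2->-1; result -4.
  d7: runs — s2 -2->-1; d1 -5->-4; result -1.
  d11: runs — d7 -2->-1; result 3 (same value as before).
  d15: checked — values it read are unchanged (d13 unchanged, d11 unchanged); reused cached 18 without running.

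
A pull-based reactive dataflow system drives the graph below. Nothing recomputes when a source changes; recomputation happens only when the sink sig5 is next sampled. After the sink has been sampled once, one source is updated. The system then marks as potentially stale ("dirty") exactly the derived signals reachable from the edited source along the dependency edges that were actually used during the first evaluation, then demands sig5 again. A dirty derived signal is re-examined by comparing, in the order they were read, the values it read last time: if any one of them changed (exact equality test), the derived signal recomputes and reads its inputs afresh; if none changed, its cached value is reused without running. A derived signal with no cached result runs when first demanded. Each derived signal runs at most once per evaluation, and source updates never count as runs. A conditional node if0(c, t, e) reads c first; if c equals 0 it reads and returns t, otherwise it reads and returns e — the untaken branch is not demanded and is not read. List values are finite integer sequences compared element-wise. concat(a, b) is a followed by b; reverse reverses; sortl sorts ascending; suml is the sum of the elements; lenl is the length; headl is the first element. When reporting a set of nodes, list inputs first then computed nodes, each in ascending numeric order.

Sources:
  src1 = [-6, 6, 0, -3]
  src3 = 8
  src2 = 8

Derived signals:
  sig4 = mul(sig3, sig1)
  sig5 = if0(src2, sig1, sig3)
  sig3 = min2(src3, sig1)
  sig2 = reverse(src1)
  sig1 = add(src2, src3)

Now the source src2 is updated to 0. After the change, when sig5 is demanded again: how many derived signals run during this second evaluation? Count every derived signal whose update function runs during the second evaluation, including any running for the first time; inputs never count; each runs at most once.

Derived signals that run: sig1, sig5 — 2 in total.
Key observation: a condition flipped, so demand moved to the other branch — sig3 is never re-examined.

First evaluation (everything demanded from the output):
  sig1 = add(8, 8) = 16
  sig3 = min2(8, 16) = 8
  sig5 = if0(src2=8 -> else branch sig3) = 8

Propagation after the edit:
  sig1: runs — src2 8->0; result 8.
  sig3: marked dirty but never re-examined — demand shifted away from it.
  sig5: runs — src2 8->0; result 8 (same value as before).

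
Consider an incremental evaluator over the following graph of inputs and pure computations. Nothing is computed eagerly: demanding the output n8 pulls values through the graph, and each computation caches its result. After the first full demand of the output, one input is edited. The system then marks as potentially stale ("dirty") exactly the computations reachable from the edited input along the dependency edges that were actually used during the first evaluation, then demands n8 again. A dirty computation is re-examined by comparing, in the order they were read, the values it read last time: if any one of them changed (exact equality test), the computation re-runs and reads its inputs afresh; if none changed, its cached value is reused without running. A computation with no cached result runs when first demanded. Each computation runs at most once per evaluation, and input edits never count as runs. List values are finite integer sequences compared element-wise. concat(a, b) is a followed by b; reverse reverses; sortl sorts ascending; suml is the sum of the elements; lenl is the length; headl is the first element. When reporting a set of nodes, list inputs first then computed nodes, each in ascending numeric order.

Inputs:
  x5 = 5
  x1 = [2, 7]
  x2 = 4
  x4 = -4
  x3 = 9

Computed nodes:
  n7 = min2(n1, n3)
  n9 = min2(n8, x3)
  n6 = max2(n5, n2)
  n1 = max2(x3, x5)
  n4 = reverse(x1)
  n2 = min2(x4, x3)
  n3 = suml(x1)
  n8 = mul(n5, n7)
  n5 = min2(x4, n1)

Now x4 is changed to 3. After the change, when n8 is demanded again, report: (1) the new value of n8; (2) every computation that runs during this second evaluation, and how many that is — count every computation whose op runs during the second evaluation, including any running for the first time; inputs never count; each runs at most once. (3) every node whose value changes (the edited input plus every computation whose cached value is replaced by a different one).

Initial pass — values computed on the first demand:
  n1 = max2(9, 5) = 9
  n3 = suml([2, 7]) = 9
  n5 = min2(-4, 9) = -4
  n7 = min2(9, 9) = 9
  n8 = mul(-4, 9) = -36

Second demand — change propagation:
  n5: re-runs because x4 -4->3; new result 3.
  n8: re-runs because n5 -4->3; new result 27.

n8 now evaluates to 27.
Run set: n5, n8 (2 run).
Changed values: x4, n5, n8.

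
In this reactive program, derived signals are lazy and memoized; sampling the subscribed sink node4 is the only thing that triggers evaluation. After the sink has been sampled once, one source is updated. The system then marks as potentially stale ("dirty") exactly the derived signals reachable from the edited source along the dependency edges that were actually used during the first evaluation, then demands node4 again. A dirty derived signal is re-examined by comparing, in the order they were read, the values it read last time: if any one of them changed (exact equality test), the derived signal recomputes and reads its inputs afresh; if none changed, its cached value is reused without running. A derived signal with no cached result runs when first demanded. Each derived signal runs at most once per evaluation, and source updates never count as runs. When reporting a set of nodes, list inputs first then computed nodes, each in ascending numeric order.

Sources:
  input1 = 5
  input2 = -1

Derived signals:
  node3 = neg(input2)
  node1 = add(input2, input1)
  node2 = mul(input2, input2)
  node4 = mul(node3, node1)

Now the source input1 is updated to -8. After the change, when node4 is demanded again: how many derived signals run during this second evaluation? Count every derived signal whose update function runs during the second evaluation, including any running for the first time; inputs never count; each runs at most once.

First demand of the output computes:
  node1 = add(-1, 5) = 4
  node3 = neg(-1) = 1
  node4 = mul(1, 4) = 4

After the edit, cleaning proceeds:
  node1: a read changed (input1 5->-8) — executes, giving -9.
  node4: a read changed (node1 4->-9) — executes, giving -9.

2 derived signals run: node1, node4.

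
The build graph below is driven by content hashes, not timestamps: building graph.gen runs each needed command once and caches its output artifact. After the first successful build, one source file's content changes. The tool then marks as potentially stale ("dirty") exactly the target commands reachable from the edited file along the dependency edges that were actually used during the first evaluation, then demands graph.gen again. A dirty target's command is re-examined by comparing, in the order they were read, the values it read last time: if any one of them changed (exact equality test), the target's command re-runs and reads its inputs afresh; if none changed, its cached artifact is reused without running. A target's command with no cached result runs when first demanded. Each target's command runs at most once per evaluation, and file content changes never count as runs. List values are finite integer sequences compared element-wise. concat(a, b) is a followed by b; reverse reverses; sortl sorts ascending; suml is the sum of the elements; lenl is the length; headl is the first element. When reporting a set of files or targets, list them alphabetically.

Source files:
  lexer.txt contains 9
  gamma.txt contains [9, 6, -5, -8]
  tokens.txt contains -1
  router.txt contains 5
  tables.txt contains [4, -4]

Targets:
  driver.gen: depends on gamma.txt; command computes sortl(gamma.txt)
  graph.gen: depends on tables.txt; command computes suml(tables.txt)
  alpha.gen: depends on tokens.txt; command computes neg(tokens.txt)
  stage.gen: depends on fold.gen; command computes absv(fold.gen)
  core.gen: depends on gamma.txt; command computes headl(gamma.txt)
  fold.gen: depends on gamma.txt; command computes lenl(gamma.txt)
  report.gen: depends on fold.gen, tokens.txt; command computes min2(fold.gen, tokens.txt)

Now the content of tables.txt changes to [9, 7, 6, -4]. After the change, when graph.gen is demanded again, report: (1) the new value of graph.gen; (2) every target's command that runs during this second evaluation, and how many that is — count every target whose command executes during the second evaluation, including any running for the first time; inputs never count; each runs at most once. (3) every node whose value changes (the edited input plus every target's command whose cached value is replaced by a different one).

Initial pass — values computed on the first demand:
  graph.gen = suml([4, -4]) = 0

Second demand — change propagation:
  graph.gen: re-runs because tables.txt [4, -4]->[9, 7, 6, -4]; new result 18.

graph.gen now evaluates to 18.
Run set: graph.gen (1 run).
Changed values: graph.gen, tables.txt.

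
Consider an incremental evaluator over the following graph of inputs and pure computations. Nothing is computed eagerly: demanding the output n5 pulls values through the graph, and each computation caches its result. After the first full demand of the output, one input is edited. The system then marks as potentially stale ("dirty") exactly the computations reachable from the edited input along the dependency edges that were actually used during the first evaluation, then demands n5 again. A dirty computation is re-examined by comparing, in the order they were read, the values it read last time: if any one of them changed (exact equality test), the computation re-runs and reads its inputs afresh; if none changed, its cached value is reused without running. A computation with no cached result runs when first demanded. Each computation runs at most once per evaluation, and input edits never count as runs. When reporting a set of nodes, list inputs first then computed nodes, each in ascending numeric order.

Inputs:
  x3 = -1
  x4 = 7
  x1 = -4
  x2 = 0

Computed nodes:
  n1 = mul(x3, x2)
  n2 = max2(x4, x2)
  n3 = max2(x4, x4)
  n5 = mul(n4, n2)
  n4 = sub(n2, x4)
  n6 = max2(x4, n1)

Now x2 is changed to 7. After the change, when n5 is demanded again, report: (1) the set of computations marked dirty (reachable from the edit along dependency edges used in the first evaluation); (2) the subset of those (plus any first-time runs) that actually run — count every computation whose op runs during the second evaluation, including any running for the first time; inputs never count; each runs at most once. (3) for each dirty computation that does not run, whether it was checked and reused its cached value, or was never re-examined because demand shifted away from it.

Dirty set: n2, n4, n5.
Run set: n2 (1 run).
Re-examined without running (cache reused): n4, n5.
The important point: n2 recomputes to an identical value, and the output ends up unchanged.

Initial pass — values computed on the first demand:
  n2 = max2(7, 0) = 7
  n4 = sub(7, 7) = 0
  n5 = mul(0, 7) = 0

Second demand — change propagation:
  n2: re-runs because x2 0->7; new result 7 (unchanged).
  n4: re-examined; everything it read last time is the same (n2 unchanged, x4 unchanged) — cache 0 kept, no run.
  n5: re-examined; everything it read last time is the same (n4 unchanged, n2 unchanged) — cache 0 kept, no run.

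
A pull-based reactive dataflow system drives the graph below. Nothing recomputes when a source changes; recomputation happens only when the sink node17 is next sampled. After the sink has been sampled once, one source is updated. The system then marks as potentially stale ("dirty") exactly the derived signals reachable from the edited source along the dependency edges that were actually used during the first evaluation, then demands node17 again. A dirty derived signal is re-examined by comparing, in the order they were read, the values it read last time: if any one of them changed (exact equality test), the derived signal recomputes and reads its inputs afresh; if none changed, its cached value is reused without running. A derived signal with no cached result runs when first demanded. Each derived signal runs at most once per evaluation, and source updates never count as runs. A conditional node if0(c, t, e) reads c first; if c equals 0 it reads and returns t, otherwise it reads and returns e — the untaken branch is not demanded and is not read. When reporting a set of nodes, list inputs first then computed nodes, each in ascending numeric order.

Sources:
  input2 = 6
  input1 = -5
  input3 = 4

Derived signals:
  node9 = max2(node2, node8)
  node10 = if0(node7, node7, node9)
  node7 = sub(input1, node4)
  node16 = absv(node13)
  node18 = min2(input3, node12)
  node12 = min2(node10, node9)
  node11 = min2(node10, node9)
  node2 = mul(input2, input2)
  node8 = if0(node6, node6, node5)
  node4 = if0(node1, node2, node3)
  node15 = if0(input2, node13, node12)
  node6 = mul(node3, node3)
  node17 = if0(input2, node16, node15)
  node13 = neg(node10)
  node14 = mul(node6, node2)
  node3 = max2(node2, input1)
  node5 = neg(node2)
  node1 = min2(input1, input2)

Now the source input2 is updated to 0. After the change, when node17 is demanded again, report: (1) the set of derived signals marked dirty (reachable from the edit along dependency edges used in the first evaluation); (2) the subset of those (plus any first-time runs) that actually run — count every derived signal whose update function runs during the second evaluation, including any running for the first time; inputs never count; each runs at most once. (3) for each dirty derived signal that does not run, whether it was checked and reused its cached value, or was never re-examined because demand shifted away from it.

First evaluation (everything demanded from the output):
  node1 = min2(-5, 6) = -5
  node2 = mul(6, 6) = 36
  node3 = max2(36, -5) = 36
  node4 = if0(node1=-5 -> else branch node3) = 36
  node5 = neg(36) = -36
  node6 = mul(36, 36) = 1296
  node7 = sub(-5, 36) = -41
  node8 = if0(node6=1296 -> else branch node5) = -36
  node9 = max2(36, -36) = 36
  node10 = if0(node7=-41 -> else branch node9) = 36
  node12 = min2(36, 36) = 36
  node15 = if0(input2=6 -> else branch node12) = 36
  node17 = if0(input2=6 -> else branch node15) = 36

Propagation after the edit:
  node1: runs — input2 6->0; result -5 (same value as before).
  node2: runs — input2 6->0; input2 6->0; result 0.
  node3: runs — node2 36->0; result 0.
  node4: runs — node3 36->0; result 0.
  node5: marked dirty but never re-examined — demand shifted away from it.
  node6: runs — node3 36->0; node3 36->0; result 0.
  node7: runs — node4 36->0; result -5.
  node8: runs — node6 1296->0; result 0.
  node9: runs — node2 36->0; node8 -36->0; result 0.
  node10: runs — node7 -41->-5; node9 36->0; result 0.
  node12: marked dirty but never re-examined — demand shifted away from it.
  node13: demanded for the first time — runs, produces 0.
  node15: marked dirty but never re-examined — demand shifted away from it.
  node16: demanded for the first time — runs, produces 0.
  node17: runs — input2 6->0; result 0.

Key observation: a condition flipped, so demand moved to the other branch — node5, node12, node15 are never re-examined.

Marked dirty: node1, node2, node3, node4, node5, node6, node7, node8, node9, node10, node12, node15, node17.
Derived signals that run: node1, node2, node3, node4, node6, node7, node8, node9, node10, node13, node16, node17 — 12 in total.
Never re-examined (demand shifted away): node5, node12, node15.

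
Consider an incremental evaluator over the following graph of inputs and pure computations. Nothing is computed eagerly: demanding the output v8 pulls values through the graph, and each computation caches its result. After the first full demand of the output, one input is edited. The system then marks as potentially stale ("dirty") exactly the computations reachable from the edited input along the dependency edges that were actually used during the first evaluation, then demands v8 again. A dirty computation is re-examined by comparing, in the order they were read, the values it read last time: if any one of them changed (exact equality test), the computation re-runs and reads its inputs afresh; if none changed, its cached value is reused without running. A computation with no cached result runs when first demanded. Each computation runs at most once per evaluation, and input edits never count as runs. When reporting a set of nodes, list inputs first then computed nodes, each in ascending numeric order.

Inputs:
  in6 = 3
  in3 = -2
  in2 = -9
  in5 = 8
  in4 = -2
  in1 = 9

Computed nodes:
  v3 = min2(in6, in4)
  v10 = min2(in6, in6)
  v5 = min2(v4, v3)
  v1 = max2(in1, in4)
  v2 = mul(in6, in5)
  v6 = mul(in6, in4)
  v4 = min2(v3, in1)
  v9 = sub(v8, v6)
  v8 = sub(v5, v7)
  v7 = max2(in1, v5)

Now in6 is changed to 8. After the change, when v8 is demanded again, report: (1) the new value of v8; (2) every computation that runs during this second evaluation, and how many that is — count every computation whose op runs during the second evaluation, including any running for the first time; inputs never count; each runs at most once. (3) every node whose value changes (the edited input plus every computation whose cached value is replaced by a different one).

v8 now evaluates to -11.
Run set: v3 (1 run).
Changed values: in6.
The important point: v3 recomputes to an identical value, and the output ends up unchanged.

Initial pass — values computed on the first demand:
  v3 = min2(3, -2) = -2
  v4 = min2(-2, 9) = -2
  v5 = min2(-2, -2) = -2
  v7 = max2(9, -2) = 9
  v8 = sub(-2, 9) = -11

Second demand — change propagation:
  v3: re-runs because in6 3->8; new result -2 (unchanged).
  v4: re-examined; everything it read last time is the same (v3 unchanged, in1 unchanged) — cache -2 kept, no run.
  v5: re-examined; everything it read last time is the same (v4 unchanged, v3 unchanged) — cache -2 kept, no run.
  v7: re-examined; everything it read last time is the same (in1 unchanged, v5 unchanged) — cache 9 kept, no run.
  v8: re-examined; everything it read last time is the same (v5 unchanged, v7 unchanged) — cache -11 kept, no run.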